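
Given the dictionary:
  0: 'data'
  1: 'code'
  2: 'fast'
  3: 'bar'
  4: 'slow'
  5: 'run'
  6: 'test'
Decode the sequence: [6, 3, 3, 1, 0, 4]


Look up each index in the dictionary:
  6 -> 'test'
  3 -> 'bar'
  3 -> 'bar'
  1 -> 'code'
  0 -> 'data'
  4 -> 'slow'

Decoded: "test bar bar code data slow"


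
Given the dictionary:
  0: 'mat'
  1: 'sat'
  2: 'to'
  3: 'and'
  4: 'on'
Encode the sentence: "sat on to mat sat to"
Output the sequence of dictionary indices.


Look up each word in the dictionary:
  'sat' -> 1
  'on' -> 4
  'to' -> 2
  'mat' -> 0
  'sat' -> 1
  'to' -> 2

Encoded: [1, 4, 2, 0, 1, 2]


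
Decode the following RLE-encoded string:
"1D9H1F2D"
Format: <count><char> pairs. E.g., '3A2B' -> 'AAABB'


Expanding each <count><char> pair:
  1D -> 'D'
  9H -> 'HHHHHHHHH'
  1F -> 'F'
  2D -> 'DD'

Decoded = DHHHHHHHHHFDD


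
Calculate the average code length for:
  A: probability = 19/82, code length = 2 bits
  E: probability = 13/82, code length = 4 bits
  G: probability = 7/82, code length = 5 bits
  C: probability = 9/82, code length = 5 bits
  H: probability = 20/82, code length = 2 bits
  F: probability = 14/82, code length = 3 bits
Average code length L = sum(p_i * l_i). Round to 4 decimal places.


Weighted contributions p_i * l_i:
  A: (19/82) * 2 = 38/82
  E: (13/82) * 4 = 52/82
  G: (7/82) * 5 = 35/82
  C: (9/82) * 5 = 45/82
  H: (20/82) * 2 = 40/82
  F: (14/82) * 3 = 42/82
Sum = (38 + 52 + 35 + 45 + 40 + 42)/82 = 252/82

L = 252/82 = 3.0732 bits/symbol


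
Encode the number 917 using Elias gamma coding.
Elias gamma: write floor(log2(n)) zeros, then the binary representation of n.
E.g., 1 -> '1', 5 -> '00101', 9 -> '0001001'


num_bits = floor(log2(917)) + 1 = 10
leading_zeros = num_bits - 1 = 9
binary(917) = 1110010101

Elias gamma(917) = '000000000' + '1110010101' = 0000000001110010101 (19 bits)


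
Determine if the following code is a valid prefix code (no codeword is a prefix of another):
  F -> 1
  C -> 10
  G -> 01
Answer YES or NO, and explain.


Checking each pair (does one codeword prefix another?):
  F='1' vs C='10': prefix -- VIOLATION

NO -- this is NOT a valid prefix code. F (1) is a prefix of C (10).


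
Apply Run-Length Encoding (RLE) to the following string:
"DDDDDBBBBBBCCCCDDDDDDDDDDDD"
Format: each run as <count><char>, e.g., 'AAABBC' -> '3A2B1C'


Scanning runs left to right:
  i=0: run of 'D' x 5 -> '5D'
  i=5: run of 'B' x 6 -> '6B'
  i=11: run of 'C' x 4 -> '4C'
  i=15: run of 'D' x 12 -> '12D'

RLE = 5D6B4C12D


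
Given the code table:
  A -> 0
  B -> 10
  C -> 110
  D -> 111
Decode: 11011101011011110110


Decoding:
110 -> C
111 -> D
0 -> A
10 -> B
110 -> C
111 -> D
10 -> B
110 -> C


Result: CDABCDBC


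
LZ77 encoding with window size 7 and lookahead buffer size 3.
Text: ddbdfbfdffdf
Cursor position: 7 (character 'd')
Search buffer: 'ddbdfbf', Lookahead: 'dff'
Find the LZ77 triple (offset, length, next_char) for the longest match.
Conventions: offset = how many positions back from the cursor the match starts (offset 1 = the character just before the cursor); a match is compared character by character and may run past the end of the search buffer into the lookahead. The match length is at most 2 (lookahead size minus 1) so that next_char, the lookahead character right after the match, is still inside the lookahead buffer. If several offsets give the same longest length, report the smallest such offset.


Try each offset into the search buffer:
  offset=1 (pos 6, char 'f'): match length 0
  offset=2 (pos 5, char 'b'): match length 0
  offset=3 (pos 4, char 'f'): match length 0
  offset=4 (pos 3, char 'd'): match length 2
  offset=5 (pos 2, char 'b'): match length 0
  offset=6 (pos 1, char 'd'): match length 1
  offset=7 (pos 0, char 'd'): match length 1
Longest match has length 2 at offset 4.
next_char = character at position 7 + 2 = 9 -> 'f'

Best match: offset=4, length=2 (matching 'df' starting at position 3)
LZ77 triple: (4, 2, 'f')


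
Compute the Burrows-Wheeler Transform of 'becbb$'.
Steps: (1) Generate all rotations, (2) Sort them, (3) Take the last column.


Rotations (sorted):
  0: $becbb -> last char: b
  1: b$becb -> last char: b
  2: bb$bec -> last char: c
  3: becbb$ -> last char: $
  4: cbb$be -> last char: e
  5: ecbb$b -> last char: b


BWT = bbc$eb


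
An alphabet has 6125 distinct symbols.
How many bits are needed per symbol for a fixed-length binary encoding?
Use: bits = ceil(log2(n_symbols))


log2(6125) = 12.5805
Bracket: 2^12 = 4096 < 6125 <= 2^13 = 8192
So ceil(log2(6125)) = 13

bits = ceil(log2(6125)) = ceil(12.5805) = 13 bits


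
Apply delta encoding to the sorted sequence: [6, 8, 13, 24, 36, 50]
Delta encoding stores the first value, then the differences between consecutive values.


First value: 6
Deltas:
  8 - 6 = 2
  13 - 8 = 5
  24 - 13 = 11
  36 - 24 = 12
  50 - 36 = 14


Delta encoded: [6, 2, 5, 11, 12, 14]


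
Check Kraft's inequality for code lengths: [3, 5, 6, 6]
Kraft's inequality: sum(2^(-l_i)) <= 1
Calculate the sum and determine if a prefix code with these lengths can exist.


Sum = 2^(-3) + 2^(-5) + 2^(-6) + 2^(-6)
    = 0.125 + 0.03125 + 0.015625 + 0.015625
    = 12/64 = 0.1875
Since 0.1875 <= 1, Kraft's inequality IS satisfied.
A prefix code with these lengths CAN exist.

Kraft sum = 0.1875. Satisfied.


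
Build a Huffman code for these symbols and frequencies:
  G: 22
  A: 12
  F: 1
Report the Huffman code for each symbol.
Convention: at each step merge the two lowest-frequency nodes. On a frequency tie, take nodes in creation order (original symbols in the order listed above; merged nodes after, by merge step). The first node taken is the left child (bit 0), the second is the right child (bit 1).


Huffman tree construction:
Step 1: Merge F(1) + A(12) = 13
Step 2: Merge (F+A)(13) + G(22) = 35
Read each symbol's code off the tree from the root (left child = 0, right child = 1).

Codes:
  G: 1 (length 1)
  A: 01 (length 2)
  F: 00 (length 2)
Average code length: 48/35 = 1.3714 bits/symbol


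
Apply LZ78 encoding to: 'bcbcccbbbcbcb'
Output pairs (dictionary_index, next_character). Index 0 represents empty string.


LZ78 encoding steps:
Dictionary: {0: ''}
Step 1: w='' (idx 0), next='b' -> output (0, 'b'), add 'b' as idx 1
Step 2: w='' (idx 0), next='c' -> output (0, 'c'), add 'c' as idx 2
Step 3: w='b' (idx 1), next='c' -> output (1, 'c'), add 'bc' as idx 3
Step 4: w='c' (idx 2), next='c' -> output (2, 'c'), add 'cc' as idx 4
Step 5: w='b' (idx 1), next='b' -> output (1, 'b'), add 'bb' as idx 5
Step 6: w='bc' (idx 3), next='b' -> output (3, 'b'), add 'bcb' as idx 6
Step 7: w='c' (idx 2), next='b' -> output (2, 'b'), add 'cb' as idx 7


Encoded: [(0, 'b'), (0, 'c'), (1, 'c'), (2, 'c'), (1, 'b'), (3, 'b'), (2, 'b')]


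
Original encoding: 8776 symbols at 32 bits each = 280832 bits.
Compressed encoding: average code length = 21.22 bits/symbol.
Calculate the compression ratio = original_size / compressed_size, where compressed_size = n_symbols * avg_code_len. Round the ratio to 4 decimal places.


original_size = n_symbols * orig_bits = 8776 * 32 = 280832 bits
compressed_size = n_symbols * avg_code_len = 8776 * 21.22 = 186226.72 bits
ratio = original_size / compressed_size = 280832 / 186226.72 = 1.508

Compression ratio = 1.508


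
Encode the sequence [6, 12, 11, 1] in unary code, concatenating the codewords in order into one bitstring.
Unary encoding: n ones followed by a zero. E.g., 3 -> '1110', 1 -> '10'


Encode each number as n ones followed by a terminating 0:
  6 -> 1111110 (7 bits)
  12 -> 1111111111110 (13 bits)
  11 -> 111111111110 (12 bits)
  1 -> 10 (2 bits)
Total length = 7 + 13 + 12 + 2 = 34 bits.

Unary([6, 12, 11, 1]) = 1111110111111111111011111111111010 (34 bits)


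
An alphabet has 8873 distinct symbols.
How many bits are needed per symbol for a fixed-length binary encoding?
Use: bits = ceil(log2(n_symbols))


log2(8873) = 13.1152
Bracket: 2^13 = 8192 < 8873 <= 2^14 = 16384
So ceil(log2(8873)) = 14

bits = ceil(log2(8873)) = ceil(13.1152) = 14 bits


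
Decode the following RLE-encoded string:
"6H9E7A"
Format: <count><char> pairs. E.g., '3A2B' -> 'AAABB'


Expanding each <count><char> pair:
  6H -> 'HHHHHH'
  9E -> 'EEEEEEEEE'
  7A -> 'AAAAAAA'

Decoded = HHHHHHEEEEEEEEEAAAAAAA


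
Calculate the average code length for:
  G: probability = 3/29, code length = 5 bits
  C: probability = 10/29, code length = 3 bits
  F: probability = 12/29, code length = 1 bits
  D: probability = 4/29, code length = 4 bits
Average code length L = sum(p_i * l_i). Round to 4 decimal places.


Weighted contributions p_i * l_i:
  G: (3/29) * 5 = 15/29
  C: (10/29) * 3 = 30/29
  F: (12/29) * 1 = 12/29
  D: (4/29) * 4 = 16/29
Sum = (15 + 30 + 12 + 16)/29 = 73/29

L = 73/29 = 2.5172 bits/symbol


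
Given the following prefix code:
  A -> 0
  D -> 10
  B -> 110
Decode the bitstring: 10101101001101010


Decoding step by step:
Bits 10 -> D
Bits 10 -> D
Bits 110 -> B
Bits 10 -> D
Bits 0 -> A
Bits 110 -> B
Bits 10 -> D
Bits 10 -> D


Decoded message: DDBDABDD


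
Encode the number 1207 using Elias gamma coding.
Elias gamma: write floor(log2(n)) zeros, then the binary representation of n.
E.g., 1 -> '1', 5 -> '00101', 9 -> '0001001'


num_bits = floor(log2(1207)) + 1 = 11
leading_zeros = num_bits - 1 = 10
binary(1207) = 10010110111

Elias gamma(1207) = '0000000000' + '10010110111' = 000000000010010110111 (21 bits)


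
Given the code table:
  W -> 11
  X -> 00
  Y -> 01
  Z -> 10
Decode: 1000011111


Decoding:
10 -> Z
00 -> X
01 -> Y
11 -> W
11 -> W


Result: ZXYWW


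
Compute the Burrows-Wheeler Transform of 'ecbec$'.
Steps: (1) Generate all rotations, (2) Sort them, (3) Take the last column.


Rotations (sorted):
  0: $ecbec -> last char: c
  1: bec$ec -> last char: c
  2: c$ecbe -> last char: e
  3: cbec$e -> last char: e
  4: ec$ecb -> last char: b
  5: ecbec$ -> last char: $


BWT = cceeb$


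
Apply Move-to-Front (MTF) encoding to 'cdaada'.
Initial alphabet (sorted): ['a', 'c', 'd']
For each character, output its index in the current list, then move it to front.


MTF encoding:
'c': index 1 in ['a', 'c', 'd'] -> ['c', 'a', 'd']
'd': index 2 in ['c', 'a', 'd'] -> ['d', 'c', 'a']
'a': index 2 in ['d', 'c', 'a'] -> ['a', 'd', 'c']
'a': index 0 in ['a', 'd', 'c'] -> ['a', 'd', 'c']
'd': index 1 in ['a', 'd', 'c'] -> ['d', 'a', 'c']
'a': index 1 in ['d', 'a', 'c'] -> ['a', 'd', 'c']


Output: [1, 2, 2, 0, 1, 1]


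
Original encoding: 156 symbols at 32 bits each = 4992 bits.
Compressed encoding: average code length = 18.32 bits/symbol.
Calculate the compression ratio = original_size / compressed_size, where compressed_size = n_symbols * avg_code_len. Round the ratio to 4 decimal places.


original_size = n_symbols * orig_bits = 156 * 32 = 4992 bits
compressed_size = n_symbols * avg_code_len = 156 * 18.32 = 2857.92 bits
ratio = original_size / compressed_size = 4992 / 2857.92 = 1.7467

Compression ratio = 1.7467


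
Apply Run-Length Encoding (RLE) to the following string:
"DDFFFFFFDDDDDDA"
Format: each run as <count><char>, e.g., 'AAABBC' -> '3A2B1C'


Scanning runs left to right:
  i=0: run of 'D' x 2 -> '2D'
  i=2: run of 'F' x 6 -> '6F'
  i=8: run of 'D' x 6 -> '6D'
  i=14: run of 'A' x 1 -> '1A'

RLE = 2D6F6D1A


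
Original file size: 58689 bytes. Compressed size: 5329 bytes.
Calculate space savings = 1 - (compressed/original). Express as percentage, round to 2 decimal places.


ratio = compressed/original = 5329/58689 = 0.090801
savings = 1 - ratio = 1 - 0.090801 = 0.909199
as a percentage: 0.909199 * 100 = 90.92%

Space savings = 1 - 5329/58689 = 90.92%


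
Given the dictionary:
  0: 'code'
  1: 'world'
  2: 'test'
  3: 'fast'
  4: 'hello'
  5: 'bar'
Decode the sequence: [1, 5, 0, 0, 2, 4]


Look up each index in the dictionary:
  1 -> 'world'
  5 -> 'bar'
  0 -> 'code'
  0 -> 'code'
  2 -> 'test'
  4 -> 'hello'

Decoded: "world bar code code test hello"


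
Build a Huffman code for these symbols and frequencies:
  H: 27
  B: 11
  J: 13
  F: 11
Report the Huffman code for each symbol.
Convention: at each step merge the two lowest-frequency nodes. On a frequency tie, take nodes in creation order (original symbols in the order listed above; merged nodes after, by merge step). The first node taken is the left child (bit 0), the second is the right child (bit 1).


Huffman tree construction:
Step 1: Merge B(11) + F(11) = 22
Step 2: Merge J(13) + (B+F)(22) = 35
Step 3: Merge H(27) + (J+(B+F))(35) = 62
Read each symbol's code off the tree from the root (left child = 0, right child = 1).

Codes:
  H: 0 (length 1)
  B: 110 (length 3)
  J: 10 (length 2)
  F: 111 (length 3)
Average code length: 119/62 = 1.9194 bits/symbol


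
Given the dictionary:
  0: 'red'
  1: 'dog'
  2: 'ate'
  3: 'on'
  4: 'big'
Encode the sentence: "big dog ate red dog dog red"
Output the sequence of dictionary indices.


Look up each word in the dictionary:
  'big' -> 4
  'dog' -> 1
  'ate' -> 2
  'red' -> 0
  'dog' -> 1
  'dog' -> 1
  'red' -> 0

Encoded: [4, 1, 2, 0, 1, 1, 0]


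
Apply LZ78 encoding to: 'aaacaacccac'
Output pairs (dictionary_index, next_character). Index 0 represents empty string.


LZ78 encoding steps:
Dictionary: {0: ''}
Step 1: w='' (idx 0), next='a' -> output (0, 'a'), add 'a' as idx 1
Step 2: w='a' (idx 1), next='a' -> output (1, 'a'), add 'aa' as idx 2
Step 3: w='' (idx 0), next='c' -> output (0, 'c'), add 'c' as idx 3
Step 4: w='aa' (idx 2), next='c' -> output (2, 'c'), add 'aac' as idx 4
Step 5: w='c' (idx 3), next='c' -> output (3, 'c'), add 'cc' as idx 5
Step 6: w='a' (idx 1), next='c' -> output (1, 'c'), add 'ac' as idx 6


Encoded: [(0, 'a'), (1, 'a'), (0, 'c'), (2, 'c'), (3, 'c'), (1, 'c')]


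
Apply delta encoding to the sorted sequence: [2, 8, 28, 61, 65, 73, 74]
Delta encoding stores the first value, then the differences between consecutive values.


First value: 2
Deltas:
  8 - 2 = 6
  28 - 8 = 20
  61 - 28 = 33
  65 - 61 = 4
  73 - 65 = 8
  74 - 73 = 1


Delta encoded: [2, 6, 20, 33, 4, 8, 1]


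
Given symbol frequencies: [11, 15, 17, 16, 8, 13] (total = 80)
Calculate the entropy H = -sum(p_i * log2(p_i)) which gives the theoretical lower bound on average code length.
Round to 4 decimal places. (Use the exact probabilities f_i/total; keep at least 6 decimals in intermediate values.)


Per-symbol terms -p_i * log2(p_i) with p_i = f_i/80:
  p = 11/80 = 0.137500: log2(p) = -2.862496, -p*log2(p) = 0.393593
  p = 15/80 = 0.187500: log2(p) = -2.415037, -p*log2(p) = 0.452820
  p = 17/80 = 0.212500: log2(p) = -2.234465, -p*log2(p) = 0.474824
  p = 16/80 = 0.200000: log2(p) = -2.321928, -p*log2(p) = 0.464386
  p = 8/80 = 0.100000: log2(p) = -3.321928, -p*log2(p) = 0.332193
  p = 13/80 = 0.162500: log2(p) = -2.621488, -p*log2(p) = 0.425992
H = 0.393593 + 0.452820 + 0.474824 + 0.464386 + 0.332193 + 0.425992 = 2.543808

H = 2.5438 bits/symbol


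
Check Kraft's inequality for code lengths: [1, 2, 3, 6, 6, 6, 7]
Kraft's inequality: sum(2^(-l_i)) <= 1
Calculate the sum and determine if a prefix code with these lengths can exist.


Sum = 2^(-1) + 2^(-2) + 2^(-3) + 2^(-6) + 2^(-6) + 2^(-6) + 2^(-7)
    = 0.5 + 0.25 + 0.125 + 0.015625 + 0.015625 + 0.015625 + 0.0078125
    = 119/128 = 0.9296875
Since 0.9296875 <= 1, Kraft's inequality IS satisfied.
A prefix code with these lengths CAN exist.

Kraft sum = 0.9296875. Satisfied.


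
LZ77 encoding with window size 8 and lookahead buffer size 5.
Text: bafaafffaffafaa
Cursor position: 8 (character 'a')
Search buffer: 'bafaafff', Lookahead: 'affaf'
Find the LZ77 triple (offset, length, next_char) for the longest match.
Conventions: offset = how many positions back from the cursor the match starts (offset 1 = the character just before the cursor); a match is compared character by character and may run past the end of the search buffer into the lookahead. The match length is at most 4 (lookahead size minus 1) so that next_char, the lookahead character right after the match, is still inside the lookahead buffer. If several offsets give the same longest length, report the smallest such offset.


Try each offset into the search buffer:
  offset=1 (pos 7, char 'f'): match length 0
  offset=2 (pos 6, char 'f'): match length 0
  offset=3 (pos 5, char 'f'): match length 0
  offset=4 (pos 4, char 'a'): match length 3
  offset=5 (pos 3, char 'a'): match length 1
  offset=6 (pos 2, char 'f'): match length 0
  offset=7 (pos 1, char 'a'): match length 2
  offset=8 (pos 0, char 'b'): match length 0
Longest match has length 3 at offset 4.
next_char = character at position 8 + 3 = 11 -> 'a'

Best match: offset=4, length=3 (matching 'aff' starting at position 4)
LZ77 triple: (4, 3, 'a')


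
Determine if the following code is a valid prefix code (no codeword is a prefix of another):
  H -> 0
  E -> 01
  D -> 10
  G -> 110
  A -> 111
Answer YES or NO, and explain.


Checking each pair (does one codeword prefix another?):
  H='0' vs E='01': prefix -- VIOLATION

NO -- this is NOT a valid prefix code. H (0) is a prefix of E (01).


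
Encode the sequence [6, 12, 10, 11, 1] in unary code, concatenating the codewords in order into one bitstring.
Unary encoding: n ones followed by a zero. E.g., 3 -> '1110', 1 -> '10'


Encode each number as n ones followed by a terminating 0:
  6 -> 1111110 (7 bits)
  12 -> 1111111111110 (13 bits)
  10 -> 11111111110 (11 bits)
  11 -> 111111111110 (12 bits)
  1 -> 10 (2 bits)
Total length = 7 + 13 + 11 + 12 + 2 = 45 bits.

Unary([6, 12, 10, 11, 1]) = 111111011111111111101111111111011111111111010 (45 bits)


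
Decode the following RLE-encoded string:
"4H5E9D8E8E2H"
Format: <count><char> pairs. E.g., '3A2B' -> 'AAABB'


Expanding each <count><char> pair:
  4H -> 'HHHH'
  5E -> 'EEEEE'
  9D -> 'DDDDDDDDD'
  8E -> 'EEEEEEEE'
  8E -> 'EEEEEEEE'
  2H -> 'HH'

Decoded = HHHHEEEEEDDDDDDDDDEEEEEEEEEEEEEEEEHH


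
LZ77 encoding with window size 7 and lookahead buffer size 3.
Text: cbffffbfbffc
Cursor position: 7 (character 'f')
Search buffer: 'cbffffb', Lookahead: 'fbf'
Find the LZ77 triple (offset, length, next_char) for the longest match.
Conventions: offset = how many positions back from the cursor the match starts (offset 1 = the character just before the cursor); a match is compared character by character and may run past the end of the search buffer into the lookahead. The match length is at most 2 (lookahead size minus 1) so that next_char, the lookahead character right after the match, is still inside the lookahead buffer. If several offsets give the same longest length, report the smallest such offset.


Try each offset into the search buffer:
  offset=1 (pos 6, char 'b'): match length 0
  offset=2 (pos 5, char 'f'): match length 2
  offset=3 (pos 4, char 'f'): match length 1
  offset=4 (pos 3, char 'f'): match length 1
  offset=5 (pos 2, char 'f'): match length 1
  offset=6 (pos 1, char 'b'): match length 0
  offset=7 (pos 0, char 'c'): match length 0
Longest match has length 2 at offset 2.
next_char = character at position 7 + 2 = 9 -> 'f'

Best match: offset=2, length=2 (matching 'fb' starting at position 5)
LZ77 triple: (2, 2, 'f')


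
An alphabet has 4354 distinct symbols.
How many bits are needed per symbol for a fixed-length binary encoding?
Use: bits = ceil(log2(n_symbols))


log2(4354) = 12.0881
Bracket: 2^12 = 4096 < 4354 <= 2^13 = 8192
So ceil(log2(4354)) = 13

bits = ceil(log2(4354)) = ceil(12.0881) = 13 bits


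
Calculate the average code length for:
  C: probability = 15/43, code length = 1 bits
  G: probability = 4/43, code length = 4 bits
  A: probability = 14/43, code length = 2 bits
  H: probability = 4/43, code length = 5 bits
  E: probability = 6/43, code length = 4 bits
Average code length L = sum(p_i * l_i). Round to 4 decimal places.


Weighted contributions p_i * l_i:
  C: (15/43) * 1 = 15/43
  G: (4/43) * 4 = 16/43
  A: (14/43) * 2 = 28/43
  H: (4/43) * 5 = 20/43
  E: (6/43) * 4 = 24/43
Sum = (15 + 16 + 28 + 20 + 24)/43 = 103/43

L = 103/43 = 2.3953 bits/symbol


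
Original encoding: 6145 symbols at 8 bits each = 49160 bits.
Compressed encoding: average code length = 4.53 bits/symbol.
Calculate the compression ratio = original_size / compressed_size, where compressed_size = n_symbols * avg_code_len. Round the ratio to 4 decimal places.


original_size = n_symbols * orig_bits = 6145 * 8 = 49160 bits
compressed_size = n_symbols * avg_code_len = 6145 * 4.53 = 27836.85 bits
ratio = original_size / compressed_size = 49160 / 27836.85 = 1.766

Compression ratio = 1.766


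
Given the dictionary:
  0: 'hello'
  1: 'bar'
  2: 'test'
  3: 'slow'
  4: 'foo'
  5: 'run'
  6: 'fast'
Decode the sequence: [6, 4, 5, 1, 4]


Look up each index in the dictionary:
  6 -> 'fast'
  4 -> 'foo'
  5 -> 'run'
  1 -> 'bar'
  4 -> 'foo'

Decoded: "fast foo run bar foo"


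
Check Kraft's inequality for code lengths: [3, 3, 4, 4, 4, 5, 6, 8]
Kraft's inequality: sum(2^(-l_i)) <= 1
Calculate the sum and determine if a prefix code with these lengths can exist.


Sum = 2^(-3) + 2^(-3) + 2^(-4) + 2^(-4) + 2^(-4) + 2^(-5) + 2^(-6) + 2^(-8)
    = 0.125 + 0.125 + 0.0625 + 0.0625 + 0.0625 + 0.03125 + 0.015625 + 0.00390625
    = 125/256 = 0.48828125
Since 0.48828125 <= 1, Kraft's inequality IS satisfied.
A prefix code with these lengths CAN exist.

Kraft sum = 0.48828125. Satisfied.


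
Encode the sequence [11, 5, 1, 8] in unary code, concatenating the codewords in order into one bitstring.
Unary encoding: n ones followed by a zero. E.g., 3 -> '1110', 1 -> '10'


Encode each number as n ones followed by a terminating 0:
  11 -> 111111111110 (12 bits)
  5 -> 111110 (6 bits)
  1 -> 10 (2 bits)
  8 -> 111111110 (9 bits)
Total length = 12 + 6 + 2 + 9 = 29 bits.

Unary([11, 5, 1, 8]) = 11111111111011111010111111110 (29 bits)


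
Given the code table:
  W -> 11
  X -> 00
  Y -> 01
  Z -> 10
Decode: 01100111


Decoding:
01 -> Y
10 -> Z
01 -> Y
11 -> W


Result: YZYW


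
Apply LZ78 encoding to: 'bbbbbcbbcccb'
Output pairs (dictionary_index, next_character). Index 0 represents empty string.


LZ78 encoding steps:
Dictionary: {0: ''}
Step 1: w='' (idx 0), next='b' -> output (0, 'b'), add 'b' as idx 1
Step 2: w='b' (idx 1), next='b' -> output (1, 'b'), add 'bb' as idx 2
Step 3: w='bb' (idx 2), next='c' -> output (2, 'c'), add 'bbc' as idx 3
Step 4: w='bbc' (idx 3), next='c' -> output (3, 'c'), add 'bbcc' as idx 4
Step 5: w='' (idx 0), next='c' -> output (0, 'c'), add 'c' as idx 5
Step 6: w='b' (idx 1), end of input -> output (1, '')


Encoded: [(0, 'b'), (1, 'b'), (2, 'c'), (3, 'c'), (0, 'c'), (1, '')]


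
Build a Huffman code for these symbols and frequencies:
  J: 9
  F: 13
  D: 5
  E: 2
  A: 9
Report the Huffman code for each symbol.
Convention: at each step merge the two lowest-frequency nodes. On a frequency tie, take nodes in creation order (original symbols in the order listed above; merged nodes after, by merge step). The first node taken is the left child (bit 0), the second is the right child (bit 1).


Huffman tree construction:
Step 1: Merge E(2) + D(5) = 7
Step 2: Merge (E+D)(7) + J(9) = 16
Step 3: Merge A(9) + F(13) = 22
Step 4: Merge ((E+D)+J)(16) + (A+F)(22) = 38
Read each symbol's code off the tree from the root (left child = 0, right child = 1).

Codes:
  J: 01 (length 2)
  F: 11 (length 2)
  D: 001 (length 3)
  E: 000 (length 3)
  A: 10 (length 2)
Average code length: 83/38 = 2.1842 bits/symbol


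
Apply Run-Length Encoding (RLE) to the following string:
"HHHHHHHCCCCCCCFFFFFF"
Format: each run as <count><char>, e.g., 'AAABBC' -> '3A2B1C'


Scanning runs left to right:
  i=0: run of 'H' x 7 -> '7H'
  i=7: run of 'C' x 7 -> '7C'
  i=14: run of 'F' x 6 -> '6F'

RLE = 7H7C6F


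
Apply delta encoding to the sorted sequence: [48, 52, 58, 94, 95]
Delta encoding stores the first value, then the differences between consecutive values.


First value: 48
Deltas:
  52 - 48 = 4
  58 - 52 = 6
  94 - 58 = 36
  95 - 94 = 1


Delta encoded: [48, 4, 6, 36, 1]


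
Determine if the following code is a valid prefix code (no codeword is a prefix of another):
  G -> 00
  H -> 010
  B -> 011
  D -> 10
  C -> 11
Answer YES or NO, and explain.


Checking each pair (does one codeword prefix another?):
  G='00' vs H='010': no prefix
  G='00' vs B='011': no prefix
  G='00' vs D='10': no prefix
  G='00' vs C='11': no prefix
  H='010' vs G='00': no prefix
  H='010' vs B='011': no prefix
  H='010' vs D='10': no prefix
  H='010' vs C='11': no prefix
  B='011' vs G='00': no prefix
  B='011' vs H='010': no prefix
  B='011' vs D='10': no prefix
  B='011' vs C='11': no prefix
  D='10' vs G='00': no prefix
  D='10' vs H='010': no prefix
  D='10' vs B='011': no prefix
  D='10' vs C='11': no prefix
  C='11' vs G='00': no prefix
  C='11' vs H='010': no prefix
  C='11' vs B='011': no prefix
  C='11' vs D='10': no prefix
No violation found over all pairs.

YES -- this is a valid prefix code. No codeword is a prefix of any other codeword.


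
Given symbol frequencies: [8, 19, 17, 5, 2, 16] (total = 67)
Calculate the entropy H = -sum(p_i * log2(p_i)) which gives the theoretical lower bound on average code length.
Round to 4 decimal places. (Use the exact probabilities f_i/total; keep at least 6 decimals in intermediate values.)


Per-symbol terms -p_i * log2(p_i) with p_i = f_i/67:
  p = 8/67 = 0.119403: log2(p) = -3.066089, -p*log2(p) = 0.366100
  p = 19/67 = 0.283582: log2(p) = -1.818162, -p*log2(p) = 0.515598
  p = 17/67 = 0.253731: log2(p) = -1.978626, -p*log2(p) = 0.502040
  p = 5/67 = 0.074627: log2(p) = -3.744161, -p*log2(p) = 0.279415
  p = 2/67 = 0.029851: log2(p) = -5.066089, -p*log2(p) = 0.151227
  p = 16/67 = 0.238806: log2(p) = -2.066089, -p*log2(p) = 0.493394
H = 0.366100 + 0.515598 + 0.502040 + 0.279415 + 0.151227 + 0.493394 = 2.307774

H = 2.3078 bits/symbol


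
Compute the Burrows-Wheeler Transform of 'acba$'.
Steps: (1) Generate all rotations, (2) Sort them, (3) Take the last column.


Rotations (sorted):
  0: $acba -> last char: a
  1: a$acb -> last char: b
  2: acba$ -> last char: $
  3: ba$ac -> last char: c
  4: cba$a -> last char: a


BWT = ab$ca


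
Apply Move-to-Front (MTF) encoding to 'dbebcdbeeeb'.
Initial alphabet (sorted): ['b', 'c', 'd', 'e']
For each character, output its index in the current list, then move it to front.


MTF encoding:
'd': index 2 in ['b', 'c', 'd', 'e'] -> ['d', 'b', 'c', 'e']
'b': index 1 in ['d', 'b', 'c', 'e'] -> ['b', 'd', 'c', 'e']
'e': index 3 in ['b', 'd', 'c', 'e'] -> ['e', 'b', 'd', 'c']
'b': index 1 in ['e', 'b', 'd', 'c'] -> ['b', 'e', 'd', 'c']
'c': index 3 in ['b', 'e', 'd', 'c'] -> ['c', 'b', 'e', 'd']
'd': index 3 in ['c', 'b', 'e', 'd'] -> ['d', 'c', 'b', 'e']
'b': index 2 in ['d', 'c', 'b', 'e'] -> ['b', 'd', 'c', 'e']
'e': index 3 in ['b', 'd', 'c', 'e'] -> ['e', 'b', 'd', 'c']
'e': index 0 in ['e', 'b', 'd', 'c'] -> ['e', 'b', 'd', 'c']
'e': index 0 in ['e', 'b', 'd', 'c'] -> ['e', 'b', 'd', 'c']
'b': index 1 in ['e', 'b', 'd', 'c'] -> ['b', 'e', 'd', 'c']


Output: [2, 1, 3, 1, 3, 3, 2, 3, 0, 0, 1]


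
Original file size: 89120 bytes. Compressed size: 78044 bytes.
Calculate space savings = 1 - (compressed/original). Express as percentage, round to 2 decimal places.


ratio = compressed/original = 78044/89120 = 0.875718
savings = 1 - ratio = 1 - 0.875718 = 0.124282
as a percentage: 0.124282 * 100 = 12.43%

Space savings = 1 - 78044/89120 = 12.43%


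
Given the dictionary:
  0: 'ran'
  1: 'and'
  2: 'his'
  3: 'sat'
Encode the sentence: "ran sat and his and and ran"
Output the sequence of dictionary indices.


Look up each word in the dictionary:
  'ran' -> 0
  'sat' -> 3
  'and' -> 1
  'his' -> 2
  'and' -> 1
  'and' -> 1
  'ran' -> 0

Encoded: [0, 3, 1, 2, 1, 1, 0]


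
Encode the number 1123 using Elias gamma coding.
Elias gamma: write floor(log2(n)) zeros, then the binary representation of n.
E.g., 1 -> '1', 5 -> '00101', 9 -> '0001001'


num_bits = floor(log2(1123)) + 1 = 11
leading_zeros = num_bits - 1 = 10
binary(1123) = 10001100011

Elias gamma(1123) = '0000000000' + '10001100011' = 000000000010001100011 (21 bits)


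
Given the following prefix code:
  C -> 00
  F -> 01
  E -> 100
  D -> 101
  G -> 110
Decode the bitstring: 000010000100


Decoding step by step:
Bits 00 -> C
Bits 00 -> C
Bits 100 -> E
Bits 00 -> C
Bits 100 -> E


Decoded message: CCECE


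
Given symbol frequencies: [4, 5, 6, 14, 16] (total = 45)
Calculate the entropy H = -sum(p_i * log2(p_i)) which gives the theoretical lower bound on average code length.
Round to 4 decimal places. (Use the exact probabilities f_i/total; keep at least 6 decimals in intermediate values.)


Per-symbol terms -p_i * log2(p_i) with p_i = f_i/45:
  p = 4/45 = 0.088889: log2(p) = -3.491853, -p*log2(p) = 0.310387
  p = 5/45 = 0.111111: log2(p) = -3.169925, -p*log2(p) = 0.352214
  p = 6/45 = 0.133333: log2(p) = -2.906891, -p*log2(p) = 0.387585
  p = 14/45 = 0.311111: log2(p) = -1.684498, -p*log2(p) = 0.524066
  p = 16/45 = 0.355556: log2(p) = -1.491853, -p*log2(p) = 0.530437
H = 0.310387 + 0.352214 + 0.387585 + 0.524066 + 0.530437 = 2.104689

H = 2.1047 bits/symbol


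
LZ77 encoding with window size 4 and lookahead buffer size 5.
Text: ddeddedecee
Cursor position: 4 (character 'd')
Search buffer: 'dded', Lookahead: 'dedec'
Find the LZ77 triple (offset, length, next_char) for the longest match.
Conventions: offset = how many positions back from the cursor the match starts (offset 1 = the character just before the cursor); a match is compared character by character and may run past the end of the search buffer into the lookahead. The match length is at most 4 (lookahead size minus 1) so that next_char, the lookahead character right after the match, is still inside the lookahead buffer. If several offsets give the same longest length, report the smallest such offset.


Try each offset into the search buffer:
  offset=1 (pos 3, char 'd'): match length 1
  offset=2 (pos 2, char 'e'): match length 0
  offset=3 (pos 1, char 'd'): match length 3
  offset=4 (pos 0, char 'd'): match length 1
Longest match has length 3 at offset 3.
next_char = character at position 4 + 3 = 7 -> 'e'

Best match: offset=3, length=3 (matching 'ded' starting at position 1)
LZ77 triple: (3, 3, 'e')


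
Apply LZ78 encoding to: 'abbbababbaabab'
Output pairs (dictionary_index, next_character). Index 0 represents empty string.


LZ78 encoding steps:
Dictionary: {0: ''}
Step 1: w='' (idx 0), next='a' -> output (0, 'a'), add 'a' as idx 1
Step 2: w='' (idx 0), next='b' -> output (0, 'b'), add 'b' as idx 2
Step 3: w='b' (idx 2), next='b' -> output (2, 'b'), add 'bb' as idx 3
Step 4: w='a' (idx 1), next='b' -> output (1, 'b'), add 'ab' as idx 4
Step 5: w='ab' (idx 4), next='b' -> output (4, 'b'), add 'abb' as idx 5
Step 6: w='a' (idx 1), next='a' -> output (1, 'a'), add 'aa' as idx 6
Step 7: w='b' (idx 2), next='a' -> output (2, 'a'), add 'ba' as idx 7
Step 8: w='b' (idx 2), end of input -> output (2, '')


Encoded: [(0, 'a'), (0, 'b'), (2, 'b'), (1, 'b'), (4, 'b'), (1, 'a'), (2, 'a'), (2, '')]


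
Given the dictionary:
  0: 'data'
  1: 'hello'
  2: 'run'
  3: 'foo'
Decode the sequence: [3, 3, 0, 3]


Look up each index in the dictionary:
  3 -> 'foo'
  3 -> 'foo'
  0 -> 'data'
  3 -> 'foo'

Decoded: "foo foo data foo"


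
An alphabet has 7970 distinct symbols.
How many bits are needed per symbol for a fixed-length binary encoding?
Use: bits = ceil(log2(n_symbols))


log2(7970) = 12.9604
Bracket: 2^12 = 4096 < 7970 <= 2^13 = 8192
So ceil(log2(7970)) = 13

bits = ceil(log2(7970)) = ceil(12.9604) = 13 bits


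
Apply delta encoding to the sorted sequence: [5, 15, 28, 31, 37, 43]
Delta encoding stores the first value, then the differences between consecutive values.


First value: 5
Deltas:
  15 - 5 = 10
  28 - 15 = 13
  31 - 28 = 3
  37 - 31 = 6
  43 - 37 = 6


Delta encoded: [5, 10, 13, 3, 6, 6]


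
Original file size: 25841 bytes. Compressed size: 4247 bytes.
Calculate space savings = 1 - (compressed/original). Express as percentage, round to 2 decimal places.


ratio = compressed/original = 4247/25841 = 0.164351
savings = 1 - ratio = 1 - 0.164351 = 0.835649
as a percentage: 0.835649 * 100 = 83.56%

Space savings = 1 - 4247/25841 = 83.56%


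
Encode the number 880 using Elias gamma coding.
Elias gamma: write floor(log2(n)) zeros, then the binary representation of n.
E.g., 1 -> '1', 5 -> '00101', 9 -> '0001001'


num_bits = floor(log2(880)) + 1 = 10
leading_zeros = num_bits - 1 = 9
binary(880) = 1101110000

Elias gamma(880) = '000000000' + '1101110000' = 0000000001101110000 (19 bits)


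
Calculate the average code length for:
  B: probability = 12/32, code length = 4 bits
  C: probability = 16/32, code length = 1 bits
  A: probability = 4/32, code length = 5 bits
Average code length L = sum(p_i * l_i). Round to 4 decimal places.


Weighted contributions p_i * l_i:
  B: (12/32) * 4 = 48/32
  C: (16/32) * 1 = 16/32
  A: (4/32) * 5 = 20/32
Sum = (48 + 16 + 20)/32 = 84/32

L = 84/32 = 2.6250 bits/symbol


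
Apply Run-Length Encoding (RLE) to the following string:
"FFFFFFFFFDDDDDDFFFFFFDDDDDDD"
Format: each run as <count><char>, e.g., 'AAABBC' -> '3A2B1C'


Scanning runs left to right:
  i=0: run of 'F' x 9 -> '9F'
  i=9: run of 'D' x 6 -> '6D'
  i=15: run of 'F' x 6 -> '6F'
  i=21: run of 'D' x 7 -> '7D'

RLE = 9F6D6F7D


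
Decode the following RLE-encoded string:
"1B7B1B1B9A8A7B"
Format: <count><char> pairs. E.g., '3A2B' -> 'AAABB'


Expanding each <count><char> pair:
  1B -> 'B'
  7B -> 'BBBBBBB'
  1B -> 'B'
  1B -> 'B'
  9A -> 'AAAAAAAAA'
  8A -> 'AAAAAAAA'
  7B -> 'BBBBBBB'

Decoded = BBBBBBBBBBAAAAAAAAAAAAAAAAABBBBBBB


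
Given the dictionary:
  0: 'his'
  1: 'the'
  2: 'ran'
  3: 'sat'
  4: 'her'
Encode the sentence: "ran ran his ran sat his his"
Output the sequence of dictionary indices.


Look up each word in the dictionary:
  'ran' -> 2
  'ran' -> 2
  'his' -> 0
  'ran' -> 2
  'sat' -> 3
  'his' -> 0
  'his' -> 0

Encoded: [2, 2, 0, 2, 3, 0, 0]


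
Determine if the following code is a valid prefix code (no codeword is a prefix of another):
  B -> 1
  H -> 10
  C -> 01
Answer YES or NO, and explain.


Checking each pair (does one codeword prefix another?):
  B='1' vs H='10': prefix -- VIOLATION

NO -- this is NOT a valid prefix code. B (1) is a prefix of H (10).


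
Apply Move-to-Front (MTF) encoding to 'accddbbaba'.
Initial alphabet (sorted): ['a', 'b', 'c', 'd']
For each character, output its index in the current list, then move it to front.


MTF encoding:
'a': index 0 in ['a', 'b', 'c', 'd'] -> ['a', 'b', 'c', 'd']
'c': index 2 in ['a', 'b', 'c', 'd'] -> ['c', 'a', 'b', 'd']
'c': index 0 in ['c', 'a', 'b', 'd'] -> ['c', 'a', 'b', 'd']
'd': index 3 in ['c', 'a', 'b', 'd'] -> ['d', 'c', 'a', 'b']
'd': index 0 in ['d', 'c', 'a', 'b'] -> ['d', 'c', 'a', 'b']
'b': index 3 in ['d', 'c', 'a', 'b'] -> ['b', 'd', 'c', 'a']
'b': index 0 in ['b', 'd', 'c', 'a'] -> ['b', 'd', 'c', 'a']
'a': index 3 in ['b', 'd', 'c', 'a'] -> ['a', 'b', 'd', 'c']
'b': index 1 in ['a', 'b', 'd', 'c'] -> ['b', 'a', 'd', 'c']
'a': index 1 in ['b', 'a', 'd', 'c'] -> ['a', 'b', 'd', 'c']


Output: [0, 2, 0, 3, 0, 3, 0, 3, 1, 1]


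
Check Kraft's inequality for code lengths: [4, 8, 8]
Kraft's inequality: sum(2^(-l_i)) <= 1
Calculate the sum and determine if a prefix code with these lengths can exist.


Sum = 2^(-4) + 2^(-8) + 2^(-8)
    = 0.0625 + 0.00390625 + 0.00390625
    = 18/256 = 0.0703125
Since 0.0703125 <= 1, Kraft's inequality IS satisfied.
A prefix code with these lengths CAN exist.

Kraft sum = 0.0703125. Satisfied.


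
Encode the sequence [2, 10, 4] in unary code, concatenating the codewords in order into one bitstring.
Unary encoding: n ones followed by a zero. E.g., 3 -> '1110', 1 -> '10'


Encode each number as n ones followed by a terminating 0:
  2 -> 110 (3 bits)
  10 -> 11111111110 (11 bits)
  4 -> 11110 (5 bits)
Total length = 3 + 11 + 5 = 19 bits.

Unary([2, 10, 4]) = 1101111111111011110 (19 bits)


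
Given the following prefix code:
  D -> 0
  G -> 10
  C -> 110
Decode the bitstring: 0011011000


Decoding step by step:
Bits 0 -> D
Bits 0 -> D
Bits 110 -> C
Bits 110 -> C
Bits 0 -> D
Bits 0 -> D


Decoded message: DDCCDD


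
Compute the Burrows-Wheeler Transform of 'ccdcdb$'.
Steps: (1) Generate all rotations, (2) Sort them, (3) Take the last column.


Rotations (sorted):
  0: $ccdcdb -> last char: b
  1: b$ccdcd -> last char: d
  2: ccdcdb$ -> last char: $
  3: cdb$ccd -> last char: d
  4: cdcdb$c -> last char: c
  5: db$ccdc -> last char: c
  6: dcdb$cc -> last char: c


BWT = bd$dccc


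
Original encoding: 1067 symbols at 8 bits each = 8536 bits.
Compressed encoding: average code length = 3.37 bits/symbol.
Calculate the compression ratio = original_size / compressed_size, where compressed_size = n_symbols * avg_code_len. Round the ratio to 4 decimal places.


original_size = n_symbols * orig_bits = 1067 * 8 = 8536 bits
compressed_size = n_symbols * avg_code_len = 1067 * 3.37 = 3595.79 bits
ratio = original_size / compressed_size = 8536 / 3595.79 = 2.3739

Compression ratio = 2.3739


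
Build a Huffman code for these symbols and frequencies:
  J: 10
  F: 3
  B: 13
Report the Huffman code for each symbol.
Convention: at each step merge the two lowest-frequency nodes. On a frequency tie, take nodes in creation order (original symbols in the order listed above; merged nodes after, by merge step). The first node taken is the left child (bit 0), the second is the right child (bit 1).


Huffman tree construction:
Step 1: Merge F(3) + J(10) = 13
Step 2: Merge B(13) + (F+J)(13) = 26
Read each symbol's code off the tree from the root (left child = 0, right child = 1).

Codes:
  J: 11 (length 2)
  F: 10 (length 2)
  B: 0 (length 1)
Average code length: 39/26 = 1.5000 bits/symbol


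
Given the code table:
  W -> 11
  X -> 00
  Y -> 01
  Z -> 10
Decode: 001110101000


Decoding:
00 -> X
11 -> W
10 -> Z
10 -> Z
10 -> Z
00 -> X


Result: XWZZZX


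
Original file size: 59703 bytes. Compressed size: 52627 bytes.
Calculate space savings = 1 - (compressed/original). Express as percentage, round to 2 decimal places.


ratio = compressed/original = 52627/59703 = 0.88148
savings = 1 - ratio = 1 - 0.88148 = 0.11852
as a percentage: 0.11852 * 100 = 11.85%

Space savings = 1 - 52627/59703 = 11.85%


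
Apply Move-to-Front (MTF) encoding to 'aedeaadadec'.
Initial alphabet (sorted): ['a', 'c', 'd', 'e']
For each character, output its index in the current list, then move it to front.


MTF encoding:
'a': index 0 in ['a', 'c', 'd', 'e'] -> ['a', 'c', 'd', 'e']
'e': index 3 in ['a', 'c', 'd', 'e'] -> ['e', 'a', 'c', 'd']
'd': index 3 in ['e', 'a', 'c', 'd'] -> ['d', 'e', 'a', 'c']
'e': index 1 in ['d', 'e', 'a', 'c'] -> ['e', 'd', 'a', 'c']
'a': index 2 in ['e', 'd', 'a', 'c'] -> ['a', 'e', 'd', 'c']
'a': index 0 in ['a', 'e', 'd', 'c'] -> ['a', 'e', 'd', 'c']
'd': index 2 in ['a', 'e', 'd', 'c'] -> ['d', 'a', 'e', 'c']
'a': index 1 in ['d', 'a', 'e', 'c'] -> ['a', 'd', 'e', 'c']
'd': index 1 in ['a', 'd', 'e', 'c'] -> ['d', 'a', 'e', 'c']
'e': index 2 in ['d', 'a', 'e', 'c'] -> ['e', 'd', 'a', 'c']
'c': index 3 in ['e', 'd', 'a', 'c'] -> ['c', 'e', 'd', 'a']


Output: [0, 3, 3, 1, 2, 0, 2, 1, 1, 2, 3]


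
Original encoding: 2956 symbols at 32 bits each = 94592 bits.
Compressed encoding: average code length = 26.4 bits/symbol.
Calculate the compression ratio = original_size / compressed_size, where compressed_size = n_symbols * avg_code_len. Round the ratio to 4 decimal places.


original_size = n_symbols * orig_bits = 2956 * 32 = 94592 bits
compressed_size = n_symbols * avg_code_len = 2956 * 26.4 = 78038.4 bits
ratio = original_size / compressed_size = 94592 / 78038.4 = 1.2121

Compression ratio = 1.2121


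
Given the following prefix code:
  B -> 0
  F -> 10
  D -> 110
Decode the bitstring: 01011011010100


Decoding step by step:
Bits 0 -> B
Bits 10 -> F
Bits 110 -> D
Bits 110 -> D
Bits 10 -> F
Bits 10 -> F
Bits 0 -> B


Decoded message: BFDDFFB


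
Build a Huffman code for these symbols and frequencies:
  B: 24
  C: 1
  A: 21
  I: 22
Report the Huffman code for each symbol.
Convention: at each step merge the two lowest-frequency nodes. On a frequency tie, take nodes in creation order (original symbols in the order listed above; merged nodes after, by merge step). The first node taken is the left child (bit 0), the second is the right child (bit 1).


Huffman tree construction:
Step 1: Merge C(1) + A(21) = 22
Step 2: Merge I(22) + (C+A)(22) = 44
Step 3: Merge B(24) + (I+(C+A))(44) = 68
Read each symbol's code off the tree from the root (left child = 0, right child = 1).

Codes:
  B: 0 (length 1)
  C: 110 (length 3)
  A: 111 (length 3)
  I: 10 (length 2)
Average code length: 134/68 = 1.9706 bits/symbol
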